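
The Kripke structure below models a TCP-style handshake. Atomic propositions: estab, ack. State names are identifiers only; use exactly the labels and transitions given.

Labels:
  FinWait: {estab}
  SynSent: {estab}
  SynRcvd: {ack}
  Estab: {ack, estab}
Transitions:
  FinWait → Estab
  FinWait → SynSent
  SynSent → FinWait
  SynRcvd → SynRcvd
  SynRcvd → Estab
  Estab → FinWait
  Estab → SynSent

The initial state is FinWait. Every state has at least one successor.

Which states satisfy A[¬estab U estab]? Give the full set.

States satisfying ¬estab: {SynRcvd}.
States satisfying estab: {FinWait, SynSent, Estab}.
States satisfying A[¬estab U estab]: {FinWait, SynSent, Estab}.

{FinWait, SynSent, Estab}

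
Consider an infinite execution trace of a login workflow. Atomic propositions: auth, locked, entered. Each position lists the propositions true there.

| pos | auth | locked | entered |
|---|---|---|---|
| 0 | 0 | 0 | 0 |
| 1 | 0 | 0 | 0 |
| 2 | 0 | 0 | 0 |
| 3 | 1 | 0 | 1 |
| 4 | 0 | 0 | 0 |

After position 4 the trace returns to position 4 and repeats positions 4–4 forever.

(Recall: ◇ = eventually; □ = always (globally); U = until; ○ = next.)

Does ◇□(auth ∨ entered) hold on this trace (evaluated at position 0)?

No

□(auth ∨ entered) is false at every position 0..4, so it never becomes true and ◇□(auth ∨ entered) fails.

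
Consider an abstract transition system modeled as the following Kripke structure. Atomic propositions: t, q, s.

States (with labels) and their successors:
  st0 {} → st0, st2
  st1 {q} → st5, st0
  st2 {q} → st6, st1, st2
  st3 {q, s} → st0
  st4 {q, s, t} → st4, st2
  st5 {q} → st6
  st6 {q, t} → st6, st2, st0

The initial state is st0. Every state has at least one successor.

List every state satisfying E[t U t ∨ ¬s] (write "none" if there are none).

States satisfying t: {st4, st6}.
States satisfying t ∨ ¬s: {st0, st1, st2, st4, st5, st6}.
States satisfying E[t U t ∨ ¬s]: {st0, st1, st2, st4, st5, st6}.

{st0, st1, st2, st4, st5, st6}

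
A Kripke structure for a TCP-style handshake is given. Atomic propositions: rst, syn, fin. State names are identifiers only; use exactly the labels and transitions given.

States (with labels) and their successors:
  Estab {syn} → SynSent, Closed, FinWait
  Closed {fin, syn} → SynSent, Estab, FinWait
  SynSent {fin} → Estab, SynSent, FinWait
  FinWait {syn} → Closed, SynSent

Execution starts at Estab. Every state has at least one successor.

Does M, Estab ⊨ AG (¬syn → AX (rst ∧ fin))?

No

States satisfying ¬syn → AX (rst ∧ fin): {Estab, Closed, FinWait}.
States satisfying AG (¬syn → AX (rst ∧ fin)): ∅.
SynSent is reachable from Estab and violates ¬syn → AX (rst ∧ fin), so AG fails at Estab.
Estab ∉ Sat(AG (¬syn → AX (rst ∧ fin))).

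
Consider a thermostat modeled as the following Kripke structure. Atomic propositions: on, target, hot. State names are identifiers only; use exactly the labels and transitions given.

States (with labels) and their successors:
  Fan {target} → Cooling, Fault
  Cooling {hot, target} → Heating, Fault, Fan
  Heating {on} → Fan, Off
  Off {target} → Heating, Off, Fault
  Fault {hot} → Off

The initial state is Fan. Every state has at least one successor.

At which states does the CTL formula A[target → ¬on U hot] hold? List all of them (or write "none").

States satisfying target → ¬on: {Fan, Cooling, Heating, Off, Fault}.
States satisfying hot: {Cooling, Fault}.
States satisfying A[target → ¬on U hot]: {Fan, Cooling, Fault}.

{Fan, Cooling, Fault}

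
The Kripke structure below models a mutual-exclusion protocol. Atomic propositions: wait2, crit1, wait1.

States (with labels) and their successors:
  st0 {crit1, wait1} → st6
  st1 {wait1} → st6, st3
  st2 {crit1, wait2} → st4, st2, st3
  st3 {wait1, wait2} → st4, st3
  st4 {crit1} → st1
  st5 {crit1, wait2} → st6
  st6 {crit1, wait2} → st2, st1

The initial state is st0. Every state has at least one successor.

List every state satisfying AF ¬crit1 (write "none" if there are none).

{st1, st3, st4}

States satisfying ¬crit1: {st1, st3}.
States satisfying AF ¬crit1: {st1, st3, st4}.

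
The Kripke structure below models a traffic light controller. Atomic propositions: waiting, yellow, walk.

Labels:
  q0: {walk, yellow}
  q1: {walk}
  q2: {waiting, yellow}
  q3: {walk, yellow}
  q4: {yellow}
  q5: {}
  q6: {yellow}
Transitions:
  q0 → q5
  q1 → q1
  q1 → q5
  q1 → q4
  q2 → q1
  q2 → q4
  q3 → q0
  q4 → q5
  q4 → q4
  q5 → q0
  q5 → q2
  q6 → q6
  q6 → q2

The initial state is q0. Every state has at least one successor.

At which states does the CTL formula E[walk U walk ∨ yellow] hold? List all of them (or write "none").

States satisfying walk: {q0, q1, q3}.
States satisfying walk ∨ yellow: {q0, q1, q2, q3, q4, q6}.
States satisfying E[walk U walk ∨ yellow]: {q0, q1, q2, q3, q4, q6}.

{q0, q1, q2, q3, q4, q6}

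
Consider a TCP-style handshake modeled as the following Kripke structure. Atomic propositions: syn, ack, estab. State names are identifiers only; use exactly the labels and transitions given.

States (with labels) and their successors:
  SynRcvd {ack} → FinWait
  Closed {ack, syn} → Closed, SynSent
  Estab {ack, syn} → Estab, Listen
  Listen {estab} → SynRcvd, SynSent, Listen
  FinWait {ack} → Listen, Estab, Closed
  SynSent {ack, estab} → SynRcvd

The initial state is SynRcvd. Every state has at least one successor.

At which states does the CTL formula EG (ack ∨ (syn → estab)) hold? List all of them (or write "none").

States satisfying ack ∨ (syn → estab): {SynRcvd, Closed, Estab, Listen, FinWait, SynSent}.
States satisfying EG (ack ∨ (syn → estab)): {SynRcvd, Closed, Estab, Listen, FinWait, SynSent}.

{SynRcvd, Closed, Estab, Listen, FinWait, SynSent}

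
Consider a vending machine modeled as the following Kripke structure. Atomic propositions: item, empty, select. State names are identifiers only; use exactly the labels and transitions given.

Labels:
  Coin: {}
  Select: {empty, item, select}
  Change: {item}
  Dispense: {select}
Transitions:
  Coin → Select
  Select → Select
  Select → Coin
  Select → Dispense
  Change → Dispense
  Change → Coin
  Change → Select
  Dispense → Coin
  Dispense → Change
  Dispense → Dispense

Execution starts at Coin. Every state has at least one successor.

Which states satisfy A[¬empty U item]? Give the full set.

{Coin, Select, Change}

States satisfying ¬empty: {Coin, Change, Dispense}.
States satisfying item: {Select, Change}.
States satisfying A[¬empty U item]: {Coin, Select, Change}.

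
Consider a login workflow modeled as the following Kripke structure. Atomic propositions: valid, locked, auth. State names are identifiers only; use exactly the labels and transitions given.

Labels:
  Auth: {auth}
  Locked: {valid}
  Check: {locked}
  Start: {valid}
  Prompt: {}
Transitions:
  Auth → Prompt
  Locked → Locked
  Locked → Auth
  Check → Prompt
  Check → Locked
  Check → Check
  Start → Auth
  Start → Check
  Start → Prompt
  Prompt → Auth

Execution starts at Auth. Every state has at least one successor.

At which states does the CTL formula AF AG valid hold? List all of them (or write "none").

States satisfying AG valid: ∅.
States satisfying AF AG valid: ∅.

none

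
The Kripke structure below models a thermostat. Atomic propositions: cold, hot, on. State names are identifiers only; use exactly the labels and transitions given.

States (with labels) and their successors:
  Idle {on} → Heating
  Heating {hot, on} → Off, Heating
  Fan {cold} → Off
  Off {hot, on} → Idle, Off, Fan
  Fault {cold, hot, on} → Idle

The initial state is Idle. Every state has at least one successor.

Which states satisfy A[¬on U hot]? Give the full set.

{Heating, Fan, Off, Fault}

States satisfying ¬on: {Fan}.
States satisfying hot: {Heating, Off, Fault}.
States satisfying A[¬on U hot]: {Heating, Fan, Off, Fault}.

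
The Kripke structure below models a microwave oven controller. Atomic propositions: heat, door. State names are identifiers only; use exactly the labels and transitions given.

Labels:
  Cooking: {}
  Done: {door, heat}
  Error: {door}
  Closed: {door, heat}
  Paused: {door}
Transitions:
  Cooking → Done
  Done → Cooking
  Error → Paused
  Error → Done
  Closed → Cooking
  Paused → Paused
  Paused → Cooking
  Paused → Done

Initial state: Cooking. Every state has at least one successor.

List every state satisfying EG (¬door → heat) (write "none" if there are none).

States satisfying ¬door → heat: {Done, Error, Closed, Paused}.
States satisfying EG (¬door → heat): {Error, Paused}.

{Error, Paused}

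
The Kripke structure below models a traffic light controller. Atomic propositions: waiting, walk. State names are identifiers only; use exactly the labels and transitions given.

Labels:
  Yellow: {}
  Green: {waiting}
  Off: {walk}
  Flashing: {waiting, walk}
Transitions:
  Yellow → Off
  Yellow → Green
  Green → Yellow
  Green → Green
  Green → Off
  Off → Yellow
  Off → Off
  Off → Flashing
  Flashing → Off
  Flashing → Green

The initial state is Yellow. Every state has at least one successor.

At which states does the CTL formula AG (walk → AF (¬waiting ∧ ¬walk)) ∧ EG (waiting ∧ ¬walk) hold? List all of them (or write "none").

States satisfying walk → AF (¬waiting ∧ ¬walk): {Yellow, Green}.
States satisfying AG (walk → AF (¬waiting ∧ ¬walk)): ∅.
States satisfying waiting ∧ ¬walk: {Green}.
States satisfying EG (waiting ∧ ¬walk): {Green}.
States satisfying AG (walk → AF (¬waiting ∧ ¬walk)) ∧ EG (waiting ∧ ¬walk): ∅.

none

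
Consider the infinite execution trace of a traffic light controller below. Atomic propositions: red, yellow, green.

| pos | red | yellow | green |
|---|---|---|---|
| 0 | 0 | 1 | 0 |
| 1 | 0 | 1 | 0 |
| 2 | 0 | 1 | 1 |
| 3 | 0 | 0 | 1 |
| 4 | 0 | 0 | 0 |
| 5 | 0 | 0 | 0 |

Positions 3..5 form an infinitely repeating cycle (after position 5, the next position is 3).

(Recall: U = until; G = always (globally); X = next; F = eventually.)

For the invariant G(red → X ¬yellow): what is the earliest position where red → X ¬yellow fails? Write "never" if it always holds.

red → X ¬yellow holds at every position 0..5, and those are all the positions the trace ever visits, so the invariant G(red → X ¬yellow) is never violated.

never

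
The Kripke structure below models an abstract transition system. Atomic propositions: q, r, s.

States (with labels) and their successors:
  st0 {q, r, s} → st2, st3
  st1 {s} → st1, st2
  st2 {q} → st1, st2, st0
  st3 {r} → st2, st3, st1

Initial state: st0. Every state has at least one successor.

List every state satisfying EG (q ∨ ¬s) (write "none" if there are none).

States satisfying q ∨ ¬s: {st0, st2, st3}.
States satisfying EG (q ∨ ¬s): {st0, st2, st3}.

{st0, st2, st3}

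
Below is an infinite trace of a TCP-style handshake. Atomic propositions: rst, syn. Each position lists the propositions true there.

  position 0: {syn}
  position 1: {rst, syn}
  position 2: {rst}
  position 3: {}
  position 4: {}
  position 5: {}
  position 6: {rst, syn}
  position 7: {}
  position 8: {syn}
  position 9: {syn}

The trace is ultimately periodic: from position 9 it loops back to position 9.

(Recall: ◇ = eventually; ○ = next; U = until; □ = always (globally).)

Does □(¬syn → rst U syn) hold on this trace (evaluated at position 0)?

¬syn → rst U syn must hold at every position from 0 onward. It fails at position 2, so □(¬syn → rst U syn) is false.
Positions where ¬syn holds: 2, 3, 4, 5, 7.
Check rst U syn at each: 2→fails, 3→fails, 4→fails, 5→fails, 7→fails.

Does not hold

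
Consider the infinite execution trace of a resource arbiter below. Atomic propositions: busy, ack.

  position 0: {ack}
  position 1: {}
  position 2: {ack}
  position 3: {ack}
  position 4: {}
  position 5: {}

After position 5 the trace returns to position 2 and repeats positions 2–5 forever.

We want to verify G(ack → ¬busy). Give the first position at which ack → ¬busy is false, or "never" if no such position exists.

never

ack → ¬busy holds at every position 0..5, and those are all the positions the trace ever visits, so the invariant G(ack → ¬busy) is never violated.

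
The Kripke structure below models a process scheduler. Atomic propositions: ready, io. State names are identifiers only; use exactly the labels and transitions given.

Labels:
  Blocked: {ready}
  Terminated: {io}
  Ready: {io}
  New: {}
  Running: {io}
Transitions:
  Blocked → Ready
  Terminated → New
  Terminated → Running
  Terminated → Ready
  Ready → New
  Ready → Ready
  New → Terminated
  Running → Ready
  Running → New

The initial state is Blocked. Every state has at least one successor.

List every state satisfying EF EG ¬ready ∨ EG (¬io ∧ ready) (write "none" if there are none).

States satisfying EG ¬ready: {Terminated, Ready, New, Running}.
States satisfying EF EG ¬ready: {Blocked, Terminated, Ready, New, Running}.
States satisfying ¬io ∧ ready: {Blocked}.
States satisfying EG (¬io ∧ ready): ∅.
States satisfying EF EG ¬ready ∨ EG (¬io ∧ ready): {Blocked, Terminated, Ready, New, Running}.

{Blocked, Terminated, Ready, New, Running}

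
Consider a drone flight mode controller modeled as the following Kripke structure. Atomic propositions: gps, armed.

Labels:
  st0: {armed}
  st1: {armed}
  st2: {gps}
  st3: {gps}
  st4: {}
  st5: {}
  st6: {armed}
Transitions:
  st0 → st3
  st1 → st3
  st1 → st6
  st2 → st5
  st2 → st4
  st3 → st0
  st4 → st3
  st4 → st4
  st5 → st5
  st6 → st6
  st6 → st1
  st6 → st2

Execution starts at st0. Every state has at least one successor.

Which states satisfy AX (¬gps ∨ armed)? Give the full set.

States satisfying ¬gps ∨ armed: {st0, st1, st4, st5, st6}.
States satisfying AX (¬gps ∨ armed): {st2, st3, st5}.

{st2, st3, st5}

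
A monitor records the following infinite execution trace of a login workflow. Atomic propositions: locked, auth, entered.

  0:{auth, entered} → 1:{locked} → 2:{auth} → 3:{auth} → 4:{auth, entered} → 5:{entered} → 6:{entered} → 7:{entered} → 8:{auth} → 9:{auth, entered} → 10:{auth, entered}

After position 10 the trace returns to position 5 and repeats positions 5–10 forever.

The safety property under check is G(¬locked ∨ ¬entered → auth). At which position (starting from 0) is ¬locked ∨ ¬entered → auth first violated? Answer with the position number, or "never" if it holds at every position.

1

Check ¬locked ∨ ¬entered → auth at each position in order: 0 ✓.
At position 1 the labels are {locked}, so ¬locked ∨ ¬entered → auth is false there. This is the first violation.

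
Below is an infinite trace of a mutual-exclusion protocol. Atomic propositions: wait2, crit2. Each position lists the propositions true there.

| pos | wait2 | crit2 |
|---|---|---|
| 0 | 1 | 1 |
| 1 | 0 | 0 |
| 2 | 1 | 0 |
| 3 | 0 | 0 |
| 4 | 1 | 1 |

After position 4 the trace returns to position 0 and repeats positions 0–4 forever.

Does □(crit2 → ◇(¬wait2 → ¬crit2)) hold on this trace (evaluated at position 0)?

crit2 → ◇(¬wait2 → ¬crit2) holds at every position 0..4, and those are all positions ever visited, so □(crit2 → ◇(¬wait2 → ¬crit2)) holds.
Positions where crit2 holds: 0, 4.
Check ◇(¬wait2 → ¬crit2) at each: 0→ok, 4→ok.

Yes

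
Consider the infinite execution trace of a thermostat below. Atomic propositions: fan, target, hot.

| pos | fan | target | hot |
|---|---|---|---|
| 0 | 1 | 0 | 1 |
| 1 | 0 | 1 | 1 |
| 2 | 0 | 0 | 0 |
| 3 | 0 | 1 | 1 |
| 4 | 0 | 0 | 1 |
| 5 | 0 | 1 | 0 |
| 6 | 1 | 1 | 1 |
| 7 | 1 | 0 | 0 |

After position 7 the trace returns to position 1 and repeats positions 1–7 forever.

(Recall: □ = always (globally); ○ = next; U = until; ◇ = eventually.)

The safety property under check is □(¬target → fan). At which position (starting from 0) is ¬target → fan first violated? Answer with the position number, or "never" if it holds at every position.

Check ¬target → fan at each position in order: 0 ✓, 1 ✓.
At position 2 the labels are {}, so ¬target → fan is false there. This is the first violation.

2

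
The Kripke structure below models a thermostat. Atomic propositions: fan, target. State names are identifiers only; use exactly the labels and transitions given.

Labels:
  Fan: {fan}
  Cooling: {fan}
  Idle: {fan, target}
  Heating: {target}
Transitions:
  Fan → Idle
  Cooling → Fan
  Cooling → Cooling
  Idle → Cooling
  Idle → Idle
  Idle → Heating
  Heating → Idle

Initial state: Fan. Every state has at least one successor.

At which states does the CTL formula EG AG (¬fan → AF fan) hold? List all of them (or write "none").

{Fan, Cooling, Idle, Heating}

States satisfying AG (¬fan → AF fan): {Fan, Cooling, Idle, Heating}.
States satisfying EG AG (¬fan → AF fan): {Fan, Cooling, Idle, Heating}.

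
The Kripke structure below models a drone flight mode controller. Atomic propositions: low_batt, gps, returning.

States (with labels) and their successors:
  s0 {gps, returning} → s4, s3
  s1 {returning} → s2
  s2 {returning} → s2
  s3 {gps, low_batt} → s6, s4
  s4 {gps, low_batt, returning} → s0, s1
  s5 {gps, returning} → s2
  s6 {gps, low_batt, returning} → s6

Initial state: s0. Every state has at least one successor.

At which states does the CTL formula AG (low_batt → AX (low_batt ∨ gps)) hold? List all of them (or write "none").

{s1, s2, s5, s6}

States satisfying low_batt → AX (low_batt ∨ gps): {s0, s1, s2, s3, s5, s6}.
States satisfying AG (low_batt → AX (low_batt ∨ gps)): {s1, s2, s5, s6}.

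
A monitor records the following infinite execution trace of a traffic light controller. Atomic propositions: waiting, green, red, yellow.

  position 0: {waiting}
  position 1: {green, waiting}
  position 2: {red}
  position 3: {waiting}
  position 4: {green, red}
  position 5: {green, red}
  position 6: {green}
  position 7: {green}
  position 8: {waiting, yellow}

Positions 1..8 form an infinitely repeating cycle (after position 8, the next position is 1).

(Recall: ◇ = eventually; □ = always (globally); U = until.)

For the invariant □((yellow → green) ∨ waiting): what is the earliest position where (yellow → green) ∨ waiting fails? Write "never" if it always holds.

(yellow → green) ∨ waiting holds at every position 0..8, and those are all the positions the trace ever visits, so the invariant □((yellow → green) ∨ waiting) is never violated.

never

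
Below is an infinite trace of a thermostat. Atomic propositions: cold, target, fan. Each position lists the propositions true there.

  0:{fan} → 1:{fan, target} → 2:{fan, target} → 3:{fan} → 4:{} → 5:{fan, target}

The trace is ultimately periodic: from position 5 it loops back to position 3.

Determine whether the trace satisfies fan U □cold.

Walking from position 0: at position 4, □cold has not yet held and fan fails, so fan U □cold is false.

No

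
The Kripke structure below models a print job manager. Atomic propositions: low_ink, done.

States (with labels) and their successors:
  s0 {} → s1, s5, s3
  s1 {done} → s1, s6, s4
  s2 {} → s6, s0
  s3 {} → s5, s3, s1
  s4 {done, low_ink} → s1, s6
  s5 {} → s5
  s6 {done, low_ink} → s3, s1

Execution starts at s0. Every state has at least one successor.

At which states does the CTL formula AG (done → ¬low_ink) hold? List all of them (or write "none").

States satisfying done → ¬low_ink: {s0, s1, s2, s3, s5}.
States satisfying AG (done → ¬low_ink): {s5}.

{s5}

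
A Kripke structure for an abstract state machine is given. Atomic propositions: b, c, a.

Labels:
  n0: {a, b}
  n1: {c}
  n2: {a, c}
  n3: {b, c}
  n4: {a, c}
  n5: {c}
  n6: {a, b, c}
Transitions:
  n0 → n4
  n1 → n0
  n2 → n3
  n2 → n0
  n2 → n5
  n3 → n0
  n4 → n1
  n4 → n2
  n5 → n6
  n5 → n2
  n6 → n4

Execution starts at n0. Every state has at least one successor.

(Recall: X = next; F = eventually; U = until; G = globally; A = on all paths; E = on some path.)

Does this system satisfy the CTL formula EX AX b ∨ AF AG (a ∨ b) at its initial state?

States satisfying AX b: {n1, n3}.
States satisfying EX AX b: {n2, n4}.
States satisfying AG (a ∨ b): ∅.
States satisfying AF AG (a ∨ b): ∅.
States satisfying EX AX b ∨ AF AG (a ∨ b): {n2, n4}.
n0 ∉ Sat(EX AX b ∨ AF AG (a ∨ b)).

Does not hold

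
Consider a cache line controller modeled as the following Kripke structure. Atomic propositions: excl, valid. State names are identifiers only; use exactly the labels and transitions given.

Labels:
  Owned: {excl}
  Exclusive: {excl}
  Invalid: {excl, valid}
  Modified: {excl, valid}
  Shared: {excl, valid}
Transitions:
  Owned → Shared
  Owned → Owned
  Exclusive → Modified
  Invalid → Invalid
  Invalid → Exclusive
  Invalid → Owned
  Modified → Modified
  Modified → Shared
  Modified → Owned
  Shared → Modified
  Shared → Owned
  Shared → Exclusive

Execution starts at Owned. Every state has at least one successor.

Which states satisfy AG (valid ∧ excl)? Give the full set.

States satisfying valid ∧ excl: {Invalid, Modified, Shared}.
States satisfying AG (valid ∧ excl): ∅.

none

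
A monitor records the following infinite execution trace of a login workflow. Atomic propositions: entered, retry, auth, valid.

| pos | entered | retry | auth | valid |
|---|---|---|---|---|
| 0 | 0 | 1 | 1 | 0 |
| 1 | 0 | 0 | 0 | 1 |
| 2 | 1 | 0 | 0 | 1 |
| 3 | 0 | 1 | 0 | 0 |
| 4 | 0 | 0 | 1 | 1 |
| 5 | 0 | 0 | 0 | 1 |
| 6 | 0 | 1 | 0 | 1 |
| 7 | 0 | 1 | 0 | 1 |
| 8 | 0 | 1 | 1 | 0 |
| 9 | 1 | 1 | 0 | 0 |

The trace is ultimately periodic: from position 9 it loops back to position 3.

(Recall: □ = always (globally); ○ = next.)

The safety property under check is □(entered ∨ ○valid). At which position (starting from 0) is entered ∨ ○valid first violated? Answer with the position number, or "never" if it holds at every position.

7

Check entered ∨ ○valid at each position in order: 0 ✓, 1 ✓, 2 ✓, 3 ✓, 4 ✓, 5 ✓, 6 ✓.
At position 7 the labels are {retry, valid} and the next position 8 has {auth, retry}, so entered ∨ ○valid is false there. This is the first violation.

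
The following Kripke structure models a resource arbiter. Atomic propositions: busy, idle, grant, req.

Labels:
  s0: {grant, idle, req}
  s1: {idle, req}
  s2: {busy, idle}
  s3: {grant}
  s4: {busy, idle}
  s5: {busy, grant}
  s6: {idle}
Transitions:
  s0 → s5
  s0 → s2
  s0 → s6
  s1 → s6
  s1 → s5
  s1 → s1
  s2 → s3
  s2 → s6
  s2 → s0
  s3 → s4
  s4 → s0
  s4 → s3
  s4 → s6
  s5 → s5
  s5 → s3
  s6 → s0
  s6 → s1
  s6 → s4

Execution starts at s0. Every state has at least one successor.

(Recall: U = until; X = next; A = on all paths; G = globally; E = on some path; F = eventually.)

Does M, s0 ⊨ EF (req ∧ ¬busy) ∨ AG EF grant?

States satisfying req ∧ ¬busy: {s0, s1}.
States satisfying EF (req ∧ ¬busy): {s0, s1, s2, s3, s4, s5, s6}.
States satisfying EF grant: {s0, s1, s2, s3, s4, s5, s6}.
States satisfying AG EF grant: {s0, s1, s2, s3, s4, s5, s6}.
States satisfying EF (req ∧ ¬busy) ∨ AG EF grant: {s0, s1, s2, s3, s4, s5, s6}.
s0 ∈ Sat(EF (req ∧ ¬busy) ∨ AG EF grant).

Satisfied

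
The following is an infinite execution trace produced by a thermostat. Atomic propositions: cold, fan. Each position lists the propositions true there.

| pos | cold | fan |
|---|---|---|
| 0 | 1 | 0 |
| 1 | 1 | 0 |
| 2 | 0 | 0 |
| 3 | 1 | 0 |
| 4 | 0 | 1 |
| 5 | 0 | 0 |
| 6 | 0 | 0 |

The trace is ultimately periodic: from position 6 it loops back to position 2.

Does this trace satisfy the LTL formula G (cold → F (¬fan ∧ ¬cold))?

cold → F (¬fan ∧ ¬cold) holds at every position 0..6, and those are all positions ever visited, so G (cold → F (¬fan ∧ ¬cold)) holds.
Positions where cold holds: 0, 1, 3.
Check F (¬fan ∧ ¬cold) at each: 0→ok, 1→ok, 3→ok.

Satisfied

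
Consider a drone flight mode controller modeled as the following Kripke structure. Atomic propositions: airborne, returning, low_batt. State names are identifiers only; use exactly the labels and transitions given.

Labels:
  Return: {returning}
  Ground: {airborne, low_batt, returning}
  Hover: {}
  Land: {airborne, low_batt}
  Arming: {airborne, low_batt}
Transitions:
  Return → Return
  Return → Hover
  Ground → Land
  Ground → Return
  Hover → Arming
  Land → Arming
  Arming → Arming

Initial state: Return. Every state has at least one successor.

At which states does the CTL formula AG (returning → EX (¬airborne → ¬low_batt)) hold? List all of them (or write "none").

{Return, Ground, Hover, Land, Arming}

States satisfying returning → EX (¬airborne → ¬low_batt): {Return, Ground, Hover, Land, Arming}.
States satisfying AG (returning → EX (¬airborne → ¬low_batt)): {Return, Ground, Hover, Land, Arming}.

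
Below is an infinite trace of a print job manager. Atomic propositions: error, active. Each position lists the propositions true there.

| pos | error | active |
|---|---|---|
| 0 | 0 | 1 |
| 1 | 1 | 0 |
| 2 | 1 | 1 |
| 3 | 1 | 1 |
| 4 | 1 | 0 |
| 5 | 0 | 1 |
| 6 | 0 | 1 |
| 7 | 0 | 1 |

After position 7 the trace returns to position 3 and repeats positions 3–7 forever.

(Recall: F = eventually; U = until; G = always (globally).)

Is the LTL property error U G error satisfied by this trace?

Walking from position 0: at position 0, G error has not yet held and error fails, so error U G error is false.

Does not hold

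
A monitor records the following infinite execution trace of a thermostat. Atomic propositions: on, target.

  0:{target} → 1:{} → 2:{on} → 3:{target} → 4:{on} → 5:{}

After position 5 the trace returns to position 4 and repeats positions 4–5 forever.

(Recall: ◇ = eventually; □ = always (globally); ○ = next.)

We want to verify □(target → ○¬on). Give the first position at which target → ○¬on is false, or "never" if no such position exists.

3

Check target → ○¬on at each position in order: 0 ✓, 1 ✓, 2 ✓.
At position 3 the labels are {target} and the next position 4 has {on}, so target → ○¬on is false there. This is the first violation.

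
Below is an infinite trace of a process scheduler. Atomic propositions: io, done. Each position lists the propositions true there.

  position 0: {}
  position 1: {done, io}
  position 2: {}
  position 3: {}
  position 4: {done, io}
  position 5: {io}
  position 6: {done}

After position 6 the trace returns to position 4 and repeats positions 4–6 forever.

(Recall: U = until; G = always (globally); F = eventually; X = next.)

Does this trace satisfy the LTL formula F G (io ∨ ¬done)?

No

G (io ∨ ¬done) is false at every position 0..6, so it never becomes true and F G (io ∨ ¬done) fails.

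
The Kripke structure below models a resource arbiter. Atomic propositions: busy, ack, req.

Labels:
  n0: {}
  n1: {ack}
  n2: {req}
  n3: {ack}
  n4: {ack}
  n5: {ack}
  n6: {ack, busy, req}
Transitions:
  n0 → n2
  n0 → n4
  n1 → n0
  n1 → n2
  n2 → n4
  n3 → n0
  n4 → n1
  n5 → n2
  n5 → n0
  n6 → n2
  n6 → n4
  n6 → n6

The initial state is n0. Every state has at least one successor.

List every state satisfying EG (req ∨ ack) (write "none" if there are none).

{n1, n2, n4, n5, n6}

States satisfying req ∨ ack: {n1, n2, n3, n4, n5, n6}.
States satisfying EG (req ∨ ack): {n1, n2, n4, n5, n6}.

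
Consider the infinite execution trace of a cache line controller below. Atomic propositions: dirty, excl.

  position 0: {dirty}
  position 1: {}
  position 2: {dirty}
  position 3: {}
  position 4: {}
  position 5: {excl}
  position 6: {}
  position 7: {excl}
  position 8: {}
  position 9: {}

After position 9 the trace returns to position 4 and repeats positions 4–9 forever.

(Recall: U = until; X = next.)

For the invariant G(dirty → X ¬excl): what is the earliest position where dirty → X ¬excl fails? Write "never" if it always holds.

dirty → X ¬excl holds at every position 0..9, and those are all the positions the trace ever visits, so the invariant G(dirty → X ¬excl) is never violated.

never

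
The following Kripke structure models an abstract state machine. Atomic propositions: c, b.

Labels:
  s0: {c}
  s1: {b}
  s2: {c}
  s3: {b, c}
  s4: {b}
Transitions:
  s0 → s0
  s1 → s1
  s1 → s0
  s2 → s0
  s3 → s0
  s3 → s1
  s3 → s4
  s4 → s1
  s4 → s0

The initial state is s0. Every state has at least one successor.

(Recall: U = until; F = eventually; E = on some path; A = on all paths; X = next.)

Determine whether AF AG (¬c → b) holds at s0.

Yes

States satisfying AG (¬c → b): {s0, s1, s2, s3, s4}.
States satisfying AF AG (¬c → b): {s0, s1, s2, s3, s4}.
s0 ∈ Sat(AF AG (¬c → b)).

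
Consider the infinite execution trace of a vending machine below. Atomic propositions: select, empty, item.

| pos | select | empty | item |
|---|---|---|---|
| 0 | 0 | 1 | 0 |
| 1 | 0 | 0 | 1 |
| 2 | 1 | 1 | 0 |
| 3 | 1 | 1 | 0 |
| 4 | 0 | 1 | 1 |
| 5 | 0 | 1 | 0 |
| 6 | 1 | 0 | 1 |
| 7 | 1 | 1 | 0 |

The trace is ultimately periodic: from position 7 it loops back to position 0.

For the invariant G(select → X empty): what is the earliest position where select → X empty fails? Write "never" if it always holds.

select → X empty holds at every position 0..7, and those are all the positions the trace ever visits, so the invariant G(select → X empty) is never violated.

never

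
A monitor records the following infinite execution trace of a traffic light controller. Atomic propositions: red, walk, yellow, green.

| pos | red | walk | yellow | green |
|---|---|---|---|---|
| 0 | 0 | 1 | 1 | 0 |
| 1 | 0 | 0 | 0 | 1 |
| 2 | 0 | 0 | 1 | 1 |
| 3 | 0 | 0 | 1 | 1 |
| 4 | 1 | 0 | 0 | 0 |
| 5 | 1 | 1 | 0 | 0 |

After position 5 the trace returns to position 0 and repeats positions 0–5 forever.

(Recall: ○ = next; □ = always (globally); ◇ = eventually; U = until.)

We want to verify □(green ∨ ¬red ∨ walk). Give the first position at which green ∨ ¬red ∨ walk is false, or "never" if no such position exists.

Check green ∨ ¬red ∨ walk at each position in order: 0 ✓, 1 ✓, 2 ✓, 3 ✓.
At position 4 the labels are {red}, so green ∨ ¬red ∨ walk is false there. This is the first violation.

4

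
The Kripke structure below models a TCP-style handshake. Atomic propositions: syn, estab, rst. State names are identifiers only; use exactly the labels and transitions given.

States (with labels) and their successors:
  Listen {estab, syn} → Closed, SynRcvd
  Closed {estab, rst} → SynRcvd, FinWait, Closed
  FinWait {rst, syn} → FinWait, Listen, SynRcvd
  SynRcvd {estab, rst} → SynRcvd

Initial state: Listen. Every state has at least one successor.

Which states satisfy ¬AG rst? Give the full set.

States satisfying rst: {Closed, FinWait, SynRcvd}.
States satisfying AG rst: {SynRcvd}.
States satisfying ¬AG rst: {Listen, Closed, FinWait}.

{Listen, Closed, FinWait}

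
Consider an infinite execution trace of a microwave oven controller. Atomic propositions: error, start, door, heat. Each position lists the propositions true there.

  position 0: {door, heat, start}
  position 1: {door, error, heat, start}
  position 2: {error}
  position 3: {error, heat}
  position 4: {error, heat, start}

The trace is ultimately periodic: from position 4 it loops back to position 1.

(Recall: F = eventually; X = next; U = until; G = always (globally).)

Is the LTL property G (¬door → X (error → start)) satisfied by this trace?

¬door → X (error → start) must hold at every position from 0 onward. It fails at position 2, so G (¬door → X (error → start)) is false.
Positions where ¬door holds: 2, 3, 4.
Check X (error → start) at each: 2→fails, 3→ok, 4→ok.

Violated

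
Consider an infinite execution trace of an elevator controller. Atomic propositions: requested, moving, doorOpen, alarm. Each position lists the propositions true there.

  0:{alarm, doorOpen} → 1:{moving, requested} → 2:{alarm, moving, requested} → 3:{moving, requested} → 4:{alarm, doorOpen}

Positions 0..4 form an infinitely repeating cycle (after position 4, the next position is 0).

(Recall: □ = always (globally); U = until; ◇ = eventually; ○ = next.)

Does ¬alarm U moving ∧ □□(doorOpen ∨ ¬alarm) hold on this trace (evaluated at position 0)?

Walking from position 0: at position 0, moving has not yet held and ¬alarm fails, so ¬alarm U moving is false.
□(doorOpen ∨ ¬alarm) must hold at every position from 0 onward. It fails at position 0, so □□(doorOpen ∨ ¬alarm) is false.
At position 0: ¬alarm U moving is false; □□(doorOpen ∨ ¬alarm) is false; so ¬alarm U moving ∧ □□(doorOpen ∨ ¬alarm) is false.

Violated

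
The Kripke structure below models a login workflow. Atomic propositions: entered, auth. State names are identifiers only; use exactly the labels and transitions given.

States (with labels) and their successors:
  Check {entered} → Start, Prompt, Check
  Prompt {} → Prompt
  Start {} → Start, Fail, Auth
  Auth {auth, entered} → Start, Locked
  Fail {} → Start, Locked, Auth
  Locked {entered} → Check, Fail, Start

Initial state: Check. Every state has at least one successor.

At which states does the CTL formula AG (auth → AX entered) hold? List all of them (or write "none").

{Prompt}

States satisfying auth → AX entered: {Check, Prompt, Start, Fail, Locked}.
States satisfying AG (auth → AX entered): {Prompt}.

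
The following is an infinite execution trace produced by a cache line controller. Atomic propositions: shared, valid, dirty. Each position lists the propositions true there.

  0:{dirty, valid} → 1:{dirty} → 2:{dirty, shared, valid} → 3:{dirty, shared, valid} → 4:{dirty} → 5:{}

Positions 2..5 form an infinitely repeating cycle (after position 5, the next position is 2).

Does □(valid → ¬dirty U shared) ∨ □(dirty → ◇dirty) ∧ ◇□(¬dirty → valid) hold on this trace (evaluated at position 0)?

valid → ¬dirty U shared must hold at every position from 0 onward. It fails at position 0, so □(valid → ¬dirty U shared) is false.
Positions where valid holds: 0, 2, 3.
Check ¬dirty U shared at each: 0→fails, 2→ok, 3→ok.
At position 0: □(valid → ¬dirty U shared) is false; □(dirty → ◇dirty) ∧ ◇□(¬dirty → valid) is false; so □(valid → ¬dirty U shared) ∨ □(dirty → ◇dirty) ∧ ◇□(¬dirty → valid) is false.

No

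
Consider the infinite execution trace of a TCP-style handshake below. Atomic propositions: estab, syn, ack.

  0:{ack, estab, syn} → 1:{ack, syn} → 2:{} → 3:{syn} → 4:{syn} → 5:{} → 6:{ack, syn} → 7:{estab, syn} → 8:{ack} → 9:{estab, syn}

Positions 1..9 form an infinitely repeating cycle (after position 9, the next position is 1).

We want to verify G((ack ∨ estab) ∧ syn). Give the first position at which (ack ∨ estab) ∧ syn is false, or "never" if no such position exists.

Check (ack ∨ estab) ∧ syn at each position in order: 0 ✓, 1 ✓.
At position 2 the labels are {}, so (ack ∨ estab) ∧ syn is false there. This is the first violation.

2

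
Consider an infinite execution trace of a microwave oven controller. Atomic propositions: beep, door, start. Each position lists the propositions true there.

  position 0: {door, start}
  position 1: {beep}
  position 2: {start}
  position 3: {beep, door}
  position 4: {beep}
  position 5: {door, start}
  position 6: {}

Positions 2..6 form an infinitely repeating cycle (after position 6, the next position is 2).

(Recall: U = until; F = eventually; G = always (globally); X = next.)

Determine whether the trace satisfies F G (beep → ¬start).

G (beep → ¬start) holds at position 0, which is reachable from 0, so F G (beep → ¬start) holds.

Satisfied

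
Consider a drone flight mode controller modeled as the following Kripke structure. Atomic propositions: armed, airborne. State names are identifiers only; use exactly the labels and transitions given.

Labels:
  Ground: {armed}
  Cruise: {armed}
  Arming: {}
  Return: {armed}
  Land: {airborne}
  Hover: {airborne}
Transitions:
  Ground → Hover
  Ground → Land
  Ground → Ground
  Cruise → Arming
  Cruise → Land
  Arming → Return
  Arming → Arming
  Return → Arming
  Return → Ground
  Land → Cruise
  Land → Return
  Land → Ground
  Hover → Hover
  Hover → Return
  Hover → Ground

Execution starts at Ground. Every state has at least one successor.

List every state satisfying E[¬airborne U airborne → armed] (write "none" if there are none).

States satisfying ¬airborne: {Ground, Cruise, Arming, Return}.
States satisfying airborne → armed: {Ground, Cruise, Arming, Return}.
States satisfying E[¬airborne U airborne → armed]: {Ground, Cruise, Arming, Return}.

{Ground, Cruise, Arming, Return}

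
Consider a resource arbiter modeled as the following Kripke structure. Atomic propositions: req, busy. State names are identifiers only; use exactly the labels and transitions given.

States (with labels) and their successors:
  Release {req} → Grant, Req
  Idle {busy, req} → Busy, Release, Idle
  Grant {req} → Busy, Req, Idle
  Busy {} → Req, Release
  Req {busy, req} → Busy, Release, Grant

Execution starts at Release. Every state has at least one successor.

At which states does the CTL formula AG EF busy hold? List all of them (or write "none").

{Release, Idle, Grant, Busy, Req}

States satisfying EF busy: {Release, Idle, Grant, Busy, Req}.
States satisfying AG EF busy: {Release, Idle, Grant, Busy, Req}.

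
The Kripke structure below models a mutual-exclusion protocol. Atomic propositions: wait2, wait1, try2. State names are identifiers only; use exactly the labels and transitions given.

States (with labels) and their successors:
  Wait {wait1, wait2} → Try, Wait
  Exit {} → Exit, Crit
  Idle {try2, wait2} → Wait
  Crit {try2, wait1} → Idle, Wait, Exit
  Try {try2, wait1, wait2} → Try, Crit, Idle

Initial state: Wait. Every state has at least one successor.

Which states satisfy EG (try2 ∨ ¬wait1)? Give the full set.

{Exit, Crit, Try}

States satisfying try2 ∨ ¬wait1: {Exit, Idle, Crit, Try}.
States satisfying EG (try2 ∨ ¬wait1): {Exit, Crit, Try}.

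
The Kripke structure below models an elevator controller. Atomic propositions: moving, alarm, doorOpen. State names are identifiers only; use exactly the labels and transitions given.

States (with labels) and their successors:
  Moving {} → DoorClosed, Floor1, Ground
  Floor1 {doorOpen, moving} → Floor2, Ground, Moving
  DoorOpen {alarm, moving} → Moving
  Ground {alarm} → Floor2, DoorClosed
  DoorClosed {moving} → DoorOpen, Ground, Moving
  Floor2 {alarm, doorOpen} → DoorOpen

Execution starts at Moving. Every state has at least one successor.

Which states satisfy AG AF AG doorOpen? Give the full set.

none

States satisfying AF AG doorOpen: ∅.
States satisfying AG AF AG doorOpen: ∅.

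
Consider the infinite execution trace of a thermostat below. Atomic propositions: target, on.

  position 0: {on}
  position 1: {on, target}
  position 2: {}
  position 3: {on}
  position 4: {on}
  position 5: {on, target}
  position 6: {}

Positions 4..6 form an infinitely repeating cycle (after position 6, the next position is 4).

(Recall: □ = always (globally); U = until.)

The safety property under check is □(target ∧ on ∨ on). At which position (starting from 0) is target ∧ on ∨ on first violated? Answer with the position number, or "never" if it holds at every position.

2

Check target ∧ on ∨ on at each position in order: 0 ✓, 1 ✓.
At position 2 the labels are {}, so target ∧ on ∨ on is false there. This is the first violation.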